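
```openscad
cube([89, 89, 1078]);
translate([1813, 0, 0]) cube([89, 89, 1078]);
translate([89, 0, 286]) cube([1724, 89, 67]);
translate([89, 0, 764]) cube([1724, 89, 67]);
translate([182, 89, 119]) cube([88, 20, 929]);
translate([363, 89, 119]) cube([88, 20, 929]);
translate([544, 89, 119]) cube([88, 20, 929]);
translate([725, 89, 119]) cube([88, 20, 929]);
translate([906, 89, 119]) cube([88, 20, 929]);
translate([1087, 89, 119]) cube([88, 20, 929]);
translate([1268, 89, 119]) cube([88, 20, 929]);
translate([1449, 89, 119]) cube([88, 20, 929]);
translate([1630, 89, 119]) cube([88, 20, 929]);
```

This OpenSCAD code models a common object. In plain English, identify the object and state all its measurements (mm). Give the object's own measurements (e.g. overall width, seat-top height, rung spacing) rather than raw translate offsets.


A fence section. Two 89×89 mm posts, 1078 mm tall, stand on the floor with a clear span of 1724 mm between their inner faces. Two horizontal rails of 89×67 mm section span the gap between the posts with their undersides at z = 286 mm and z = 764 mm, flush with the posts' −y face. 9 pickets, each 88 mm wide, 20 mm thick and 929 mm tall, are fixed to the +y face of the rails with their bottoms at z = 119 mm, spaced across the span with a 93 mm gap after the −x post and between neighbouring pickets, with 95 mm left before the +x post.


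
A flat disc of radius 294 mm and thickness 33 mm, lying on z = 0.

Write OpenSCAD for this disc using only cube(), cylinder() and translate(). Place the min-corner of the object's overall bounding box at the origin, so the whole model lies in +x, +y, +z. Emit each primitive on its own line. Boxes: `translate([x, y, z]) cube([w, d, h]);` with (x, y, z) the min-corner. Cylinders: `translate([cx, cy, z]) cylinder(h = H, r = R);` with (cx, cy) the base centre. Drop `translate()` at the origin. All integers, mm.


translate([294, 294, 0]) cylinder(h = 33, r = 294);


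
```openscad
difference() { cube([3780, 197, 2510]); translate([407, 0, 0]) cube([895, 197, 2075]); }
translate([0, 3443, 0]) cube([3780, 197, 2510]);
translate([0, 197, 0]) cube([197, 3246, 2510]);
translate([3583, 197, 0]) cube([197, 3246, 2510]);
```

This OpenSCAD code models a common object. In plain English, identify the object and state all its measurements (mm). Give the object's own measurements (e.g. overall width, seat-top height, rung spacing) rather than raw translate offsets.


A single room: four walls, each 2510 mm tall and 197 mm thick, enclosing an outside footprint 3780×3640 mm (x × y), no floor or roof. The front and back walls (−y and +y sides) run the full x-width; the side walls fit between their inner faces. A door opening 895 mm wide and 2075 mm tall is cut through the front wall from the floor up, its −x edge 407 mm from the wall's −x end.


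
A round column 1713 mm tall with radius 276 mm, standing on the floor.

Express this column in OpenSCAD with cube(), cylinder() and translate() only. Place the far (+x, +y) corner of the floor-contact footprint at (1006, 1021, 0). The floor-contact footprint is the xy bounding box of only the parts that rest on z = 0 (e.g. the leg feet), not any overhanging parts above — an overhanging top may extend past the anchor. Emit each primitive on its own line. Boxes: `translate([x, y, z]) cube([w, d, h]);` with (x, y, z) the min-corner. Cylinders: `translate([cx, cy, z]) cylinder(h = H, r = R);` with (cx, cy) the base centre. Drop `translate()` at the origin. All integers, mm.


translate([730, 745, 0]) cylinder(h = 1713, r = 276);


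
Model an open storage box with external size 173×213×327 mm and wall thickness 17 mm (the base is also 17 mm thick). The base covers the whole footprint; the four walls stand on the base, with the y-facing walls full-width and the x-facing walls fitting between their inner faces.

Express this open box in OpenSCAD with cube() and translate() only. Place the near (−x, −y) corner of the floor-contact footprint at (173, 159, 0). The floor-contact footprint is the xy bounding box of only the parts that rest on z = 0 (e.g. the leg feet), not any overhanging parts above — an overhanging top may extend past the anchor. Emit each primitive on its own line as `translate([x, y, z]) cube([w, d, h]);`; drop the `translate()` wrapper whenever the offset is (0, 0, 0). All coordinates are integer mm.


translate([173, 159, 0]) cube([173, 213, 17]);
translate([173, 159, 17]) cube([173, 17, 310]);
translate([173, 355, 17]) cube([173, 17, 310]);
translate([173, 176, 17]) cube([17, 179, 310]);
translate([329, 176, 17]) cube([17, 179, 310]);


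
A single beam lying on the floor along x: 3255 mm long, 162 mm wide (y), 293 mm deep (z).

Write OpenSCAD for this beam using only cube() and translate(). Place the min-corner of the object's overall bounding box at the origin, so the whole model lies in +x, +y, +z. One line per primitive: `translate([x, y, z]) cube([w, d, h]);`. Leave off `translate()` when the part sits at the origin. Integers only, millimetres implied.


cube([3255, 162, 293]);


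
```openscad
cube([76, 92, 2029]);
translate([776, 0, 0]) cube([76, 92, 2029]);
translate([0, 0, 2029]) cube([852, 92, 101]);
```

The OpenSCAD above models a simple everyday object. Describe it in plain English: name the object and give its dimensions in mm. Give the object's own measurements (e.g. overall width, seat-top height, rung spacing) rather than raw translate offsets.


A door frame. The clear opening is 700 mm wide and 2029 mm high. Two 76 mm wide jambs, 92 mm deep, stand either side of the opening from the floor to the top of the opening. A 101 mm thick head sits across the top of both jambs, spanning the full outside width of the frame.


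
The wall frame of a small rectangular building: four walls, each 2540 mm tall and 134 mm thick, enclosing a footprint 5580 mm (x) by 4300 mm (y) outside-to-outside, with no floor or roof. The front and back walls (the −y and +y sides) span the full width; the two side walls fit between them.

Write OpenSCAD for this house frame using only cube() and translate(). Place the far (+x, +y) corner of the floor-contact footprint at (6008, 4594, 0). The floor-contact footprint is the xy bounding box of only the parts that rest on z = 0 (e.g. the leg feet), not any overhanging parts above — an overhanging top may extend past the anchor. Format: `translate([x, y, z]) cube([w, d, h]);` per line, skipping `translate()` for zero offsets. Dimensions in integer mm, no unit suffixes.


translate([428, 294, 0]) cube([5580, 134, 2540]);
translate([428, 4460, 0]) cube([5580, 134, 2540]);
translate([428, 428, 0]) cube([134, 4032, 2540]);
translate([5874, 428, 0]) cube([134, 4032, 2540]);


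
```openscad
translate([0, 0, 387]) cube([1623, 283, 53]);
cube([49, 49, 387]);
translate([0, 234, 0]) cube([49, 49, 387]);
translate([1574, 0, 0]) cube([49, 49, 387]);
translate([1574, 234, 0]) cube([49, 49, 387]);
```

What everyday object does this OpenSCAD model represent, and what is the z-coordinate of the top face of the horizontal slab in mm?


A bench. The seat-top height is 440 mm.

A long slab on four corner posts — a bench. The slab sits at z = 387 with thickness 53, so the top is 387 + 53 = 440 mm.


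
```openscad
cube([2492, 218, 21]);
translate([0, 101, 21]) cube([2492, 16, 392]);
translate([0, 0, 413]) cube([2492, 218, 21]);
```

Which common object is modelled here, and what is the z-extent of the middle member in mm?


An I-beam. The web height is 392 mm.

Two wide flanges with a thin centred web — an I-beam. Overall 434 mm minus two 21 mm flanges gives a web of 434 − 2·21 = 392 mm.


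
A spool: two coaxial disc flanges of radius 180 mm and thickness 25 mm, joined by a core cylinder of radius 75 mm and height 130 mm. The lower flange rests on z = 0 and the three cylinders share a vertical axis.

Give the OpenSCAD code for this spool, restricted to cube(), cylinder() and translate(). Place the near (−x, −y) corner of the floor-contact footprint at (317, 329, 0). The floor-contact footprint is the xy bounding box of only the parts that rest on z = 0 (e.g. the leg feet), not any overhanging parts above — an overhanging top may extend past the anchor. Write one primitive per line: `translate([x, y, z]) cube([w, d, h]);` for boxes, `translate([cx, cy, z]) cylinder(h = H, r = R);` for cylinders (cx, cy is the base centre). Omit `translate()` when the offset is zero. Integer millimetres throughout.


translate([497, 509, 0]) cylinder(h = 25, r = 180);
translate([497, 509, 25]) cylinder(h = 130, r = 75);
translate([497, 509, 155]) cylinder(h = 25, r = 180);


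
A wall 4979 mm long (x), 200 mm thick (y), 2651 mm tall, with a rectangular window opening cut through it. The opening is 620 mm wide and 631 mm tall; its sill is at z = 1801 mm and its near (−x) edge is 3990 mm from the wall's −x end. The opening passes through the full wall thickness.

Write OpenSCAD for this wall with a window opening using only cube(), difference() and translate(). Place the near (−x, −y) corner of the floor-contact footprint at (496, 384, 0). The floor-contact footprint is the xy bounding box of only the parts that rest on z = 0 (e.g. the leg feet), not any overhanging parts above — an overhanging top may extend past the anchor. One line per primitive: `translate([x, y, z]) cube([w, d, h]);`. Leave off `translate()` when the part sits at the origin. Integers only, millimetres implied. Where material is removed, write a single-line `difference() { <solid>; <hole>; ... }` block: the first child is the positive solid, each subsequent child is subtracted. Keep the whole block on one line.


difference() { translate([496, 384, 0]) cube([4979, 200, 2651]); translate([4486, 384, 1801]) cube([620, 200, 631]); }


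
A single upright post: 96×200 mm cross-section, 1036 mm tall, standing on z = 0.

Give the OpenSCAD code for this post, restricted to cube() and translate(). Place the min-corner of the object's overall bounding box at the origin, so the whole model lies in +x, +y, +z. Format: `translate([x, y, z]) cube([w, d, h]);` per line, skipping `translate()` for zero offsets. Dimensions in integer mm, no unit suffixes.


cube([96, 200, 1036]);


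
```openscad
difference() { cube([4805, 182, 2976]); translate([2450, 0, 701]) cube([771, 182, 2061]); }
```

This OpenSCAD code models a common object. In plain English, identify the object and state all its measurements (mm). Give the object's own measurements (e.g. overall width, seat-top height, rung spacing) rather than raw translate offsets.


A wall 4805 mm long (x), 182 mm thick (y), 2976 mm tall, with a rectangular window opening cut through it. The opening is 771 mm wide and 2061 mm tall; its sill is at z = 701 mm and its near (−x) edge is 2450 mm from the wall's −x end. The opening passes through the full wall thickness.


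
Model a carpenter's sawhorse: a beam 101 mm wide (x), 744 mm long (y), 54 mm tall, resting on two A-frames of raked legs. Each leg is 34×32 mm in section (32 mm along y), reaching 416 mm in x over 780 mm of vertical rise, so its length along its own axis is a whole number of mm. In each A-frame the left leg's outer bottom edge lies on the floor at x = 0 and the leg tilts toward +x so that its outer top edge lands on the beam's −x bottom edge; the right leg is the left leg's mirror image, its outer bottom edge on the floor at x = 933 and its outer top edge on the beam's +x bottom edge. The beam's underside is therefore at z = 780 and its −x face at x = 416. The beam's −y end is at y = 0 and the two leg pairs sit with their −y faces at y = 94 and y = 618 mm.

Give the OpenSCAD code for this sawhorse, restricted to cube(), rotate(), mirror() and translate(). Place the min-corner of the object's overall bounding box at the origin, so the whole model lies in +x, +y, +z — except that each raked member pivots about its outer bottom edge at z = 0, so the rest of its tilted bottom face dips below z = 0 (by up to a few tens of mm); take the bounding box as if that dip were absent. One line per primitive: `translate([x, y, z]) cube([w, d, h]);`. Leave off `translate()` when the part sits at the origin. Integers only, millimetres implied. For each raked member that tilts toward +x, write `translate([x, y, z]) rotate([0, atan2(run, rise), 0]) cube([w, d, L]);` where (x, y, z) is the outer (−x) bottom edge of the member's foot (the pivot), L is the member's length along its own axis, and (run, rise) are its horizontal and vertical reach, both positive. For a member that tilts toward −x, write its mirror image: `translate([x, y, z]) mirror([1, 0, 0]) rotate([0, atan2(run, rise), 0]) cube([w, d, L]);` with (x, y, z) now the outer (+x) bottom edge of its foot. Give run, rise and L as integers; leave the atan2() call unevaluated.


translate([416, 0, 780]) cube([101, 744, 54]);
translate([0, 94, 0]) rotate([0, atan2(416, 780), 0]) cube([34, 32, 884]);
translate([933, 94, 0]) mirror([1, 0, 0]) rotate([0, atan2(416, 780), 0]) cube([34, 32, 884]);
translate([0, 618, 0]) rotate([0, atan2(416, 780), 0]) cube([34, 32, 884]);
translate([933, 618, 0]) mirror([1, 0, 0]) rotate([0, atan2(416, 780), 0]) cube([34, 32, 884]);


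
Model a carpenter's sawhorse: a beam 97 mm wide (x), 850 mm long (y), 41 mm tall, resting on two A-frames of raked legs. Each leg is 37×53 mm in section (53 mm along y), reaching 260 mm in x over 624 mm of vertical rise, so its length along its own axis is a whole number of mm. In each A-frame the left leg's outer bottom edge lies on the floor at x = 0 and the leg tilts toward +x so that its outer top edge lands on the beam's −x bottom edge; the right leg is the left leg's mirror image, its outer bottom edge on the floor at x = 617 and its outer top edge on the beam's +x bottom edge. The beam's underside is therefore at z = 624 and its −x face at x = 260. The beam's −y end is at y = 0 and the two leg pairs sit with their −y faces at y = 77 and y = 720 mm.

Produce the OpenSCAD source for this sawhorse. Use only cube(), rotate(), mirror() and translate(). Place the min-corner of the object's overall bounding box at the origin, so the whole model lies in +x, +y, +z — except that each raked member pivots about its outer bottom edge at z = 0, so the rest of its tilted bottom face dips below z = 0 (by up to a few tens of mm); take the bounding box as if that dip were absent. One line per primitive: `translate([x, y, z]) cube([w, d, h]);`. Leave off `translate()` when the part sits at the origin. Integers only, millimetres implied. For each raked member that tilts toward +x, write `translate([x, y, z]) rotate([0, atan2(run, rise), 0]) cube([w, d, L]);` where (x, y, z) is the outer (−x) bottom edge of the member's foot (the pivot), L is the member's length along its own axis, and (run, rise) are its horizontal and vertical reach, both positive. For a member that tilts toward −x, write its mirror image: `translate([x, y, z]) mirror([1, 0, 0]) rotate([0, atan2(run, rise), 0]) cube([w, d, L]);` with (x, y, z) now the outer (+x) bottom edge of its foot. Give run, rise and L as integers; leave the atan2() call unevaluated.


translate([260, 0, 624]) cube([97, 850, 41]);
translate([0, 77, 0]) rotate([0, atan2(260, 624), 0]) cube([37, 53, 676]);
translate([617, 77, 0]) mirror([1, 0, 0]) rotate([0, atan2(260, 624), 0]) cube([37, 53, 676]);
translate([0, 720, 0]) rotate([0, atan2(260, 624), 0]) cube([37, 53, 676]);
translate([617, 720, 0]) mirror([1, 0, 0]) rotate([0, atan2(260, 624), 0]) cube([37, 53, 676]);


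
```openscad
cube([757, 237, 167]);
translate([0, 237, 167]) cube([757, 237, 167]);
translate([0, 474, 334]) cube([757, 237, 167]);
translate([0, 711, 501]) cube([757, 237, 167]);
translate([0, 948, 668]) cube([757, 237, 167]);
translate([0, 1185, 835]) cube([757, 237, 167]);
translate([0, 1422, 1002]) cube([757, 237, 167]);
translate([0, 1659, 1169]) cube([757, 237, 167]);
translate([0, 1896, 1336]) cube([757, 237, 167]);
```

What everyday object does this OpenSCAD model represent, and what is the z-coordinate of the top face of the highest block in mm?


A staircase. The total rise is 1503 mm.

9 identical blocks, each offset up and back from the previous — a staircase. Each step is 167 mm tall and there are 9 of them, so the total rise is 9 × 167 = 1503 mm.


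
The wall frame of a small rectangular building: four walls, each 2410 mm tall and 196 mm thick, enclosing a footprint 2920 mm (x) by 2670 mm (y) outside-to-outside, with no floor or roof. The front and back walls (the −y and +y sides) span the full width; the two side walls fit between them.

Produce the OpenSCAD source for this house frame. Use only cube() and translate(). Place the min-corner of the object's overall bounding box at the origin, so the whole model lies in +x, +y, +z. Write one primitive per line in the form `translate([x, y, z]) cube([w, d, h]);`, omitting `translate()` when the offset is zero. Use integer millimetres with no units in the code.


cube([2920, 196, 2410]);
translate([0, 2474, 0]) cube([2920, 196, 2410]);
translate([0, 196, 0]) cube([196, 2278, 2410]);
translate([2724, 196, 0]) cube([196, 2278, 2410]);


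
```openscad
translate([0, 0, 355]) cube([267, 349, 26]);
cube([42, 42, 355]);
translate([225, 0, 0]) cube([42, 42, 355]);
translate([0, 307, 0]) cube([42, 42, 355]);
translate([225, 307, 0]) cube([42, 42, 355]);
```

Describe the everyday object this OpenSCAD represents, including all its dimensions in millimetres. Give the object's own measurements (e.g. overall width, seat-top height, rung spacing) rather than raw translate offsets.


A four-legged stool. The seat is a 267×349×26 mm slab whose top surface is at z = 381 mm; four square legs, each 42×42 mm in cross-section, run from the floor (z = 0) to the underside of the seat, each flush with a corner of the seat.


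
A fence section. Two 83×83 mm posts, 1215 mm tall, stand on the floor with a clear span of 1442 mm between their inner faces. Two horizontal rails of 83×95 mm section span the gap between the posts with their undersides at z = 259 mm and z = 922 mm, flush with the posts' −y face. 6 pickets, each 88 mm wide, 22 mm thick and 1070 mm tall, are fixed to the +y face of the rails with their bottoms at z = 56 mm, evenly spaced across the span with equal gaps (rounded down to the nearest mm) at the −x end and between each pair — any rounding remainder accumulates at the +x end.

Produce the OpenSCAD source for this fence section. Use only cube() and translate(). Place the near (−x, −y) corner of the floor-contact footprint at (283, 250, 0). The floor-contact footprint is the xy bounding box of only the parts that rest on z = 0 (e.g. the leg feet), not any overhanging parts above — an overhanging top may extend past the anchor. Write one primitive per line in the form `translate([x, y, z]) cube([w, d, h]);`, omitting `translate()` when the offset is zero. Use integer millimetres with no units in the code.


translate([283, 250, 0]) cube([83, 83, 1215]);
translate([1808, 250, 0]) cube([83, 83, 1215]);
translate([366, 250, 259]) cube([1442, 83, 95]);
translate([366, 250, 922]) cube([1442, 83, 95]);
translate([496, 333, 56]) cube([88, 22, 1070]);
translate([714, 333, 56]) cube([88, 22, 1070]);
translate([932, 333, 56]) cube([88, 22, 1070]);
translate([1150, 333, 56]) cube([88, 22, 1070]);
translate([1368, 333, 56]) cube([88, 22, 1070]);
translate([1586, 333, 56]) cube([88, 22, 1070]);


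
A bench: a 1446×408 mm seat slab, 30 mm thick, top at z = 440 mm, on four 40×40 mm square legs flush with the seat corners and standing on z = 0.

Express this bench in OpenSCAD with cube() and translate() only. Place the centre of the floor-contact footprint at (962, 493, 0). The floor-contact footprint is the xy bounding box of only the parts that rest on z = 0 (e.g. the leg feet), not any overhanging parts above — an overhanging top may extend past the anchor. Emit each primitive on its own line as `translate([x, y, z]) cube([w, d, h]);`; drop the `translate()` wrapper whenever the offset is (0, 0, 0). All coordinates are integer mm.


translate([239, 289, 410]) cube([1446, 408, 30]);
translate([239, 289, 0]) cube([40, 40, 410]);
translate([239, 657, 0]) cube([40, 40, 410]);
translate([1645, 289, 0]) cube([40, 40, 410]);
translate([1645, 657, 0]) cube([40, 40, 410]);


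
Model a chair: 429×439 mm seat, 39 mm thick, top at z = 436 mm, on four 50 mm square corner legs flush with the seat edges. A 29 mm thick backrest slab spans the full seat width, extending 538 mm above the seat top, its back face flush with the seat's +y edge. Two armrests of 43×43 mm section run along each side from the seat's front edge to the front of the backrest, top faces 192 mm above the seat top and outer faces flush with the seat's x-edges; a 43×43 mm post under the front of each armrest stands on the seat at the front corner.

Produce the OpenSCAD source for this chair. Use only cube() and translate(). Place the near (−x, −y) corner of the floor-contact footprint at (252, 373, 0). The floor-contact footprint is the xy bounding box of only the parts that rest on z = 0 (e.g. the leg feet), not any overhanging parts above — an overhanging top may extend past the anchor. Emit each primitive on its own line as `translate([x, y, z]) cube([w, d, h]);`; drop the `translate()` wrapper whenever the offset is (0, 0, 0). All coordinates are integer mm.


// leg_h = 436 - 39 = 397
// arm post h = 192 - 43 = 149
translate([252, 373, 397]) cube([429, 439, 39]);
translate([252, 373, 0]) cube([50, 50, 397]);
translate([631, 373, 0]) cube([50, 50, 397]);
translate([252, 762, 0]) cube([50, 50, 397]);
translate([631, 762, 0]) cube([50, 50, 397]);
translate([252, 783, 436]) cube([429, 29, 538]);
translate([252, 373, 585]) cube([43, 410, 43]);
translate([638, 373, 585]) cube([43, 410, 43]);
translate([252, 373, 436]) cube([43, 43, 149]);
translate([638, 373, 436]) cube([43, 43, 149]);


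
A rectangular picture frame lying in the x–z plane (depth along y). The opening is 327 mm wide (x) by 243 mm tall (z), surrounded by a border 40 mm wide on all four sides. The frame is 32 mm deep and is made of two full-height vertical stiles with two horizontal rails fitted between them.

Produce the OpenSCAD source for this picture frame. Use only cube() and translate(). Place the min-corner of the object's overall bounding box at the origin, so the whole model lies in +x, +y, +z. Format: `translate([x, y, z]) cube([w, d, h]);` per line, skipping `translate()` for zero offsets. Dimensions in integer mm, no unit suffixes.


cube([40, 32, 323]);
translate([367, 0, 0]) cube([40, 32, 323]);
translate([40, 0, 0]) cube([327, 32, 40]);
translate([40, 0, 283]) cube([327, 32, 40]);


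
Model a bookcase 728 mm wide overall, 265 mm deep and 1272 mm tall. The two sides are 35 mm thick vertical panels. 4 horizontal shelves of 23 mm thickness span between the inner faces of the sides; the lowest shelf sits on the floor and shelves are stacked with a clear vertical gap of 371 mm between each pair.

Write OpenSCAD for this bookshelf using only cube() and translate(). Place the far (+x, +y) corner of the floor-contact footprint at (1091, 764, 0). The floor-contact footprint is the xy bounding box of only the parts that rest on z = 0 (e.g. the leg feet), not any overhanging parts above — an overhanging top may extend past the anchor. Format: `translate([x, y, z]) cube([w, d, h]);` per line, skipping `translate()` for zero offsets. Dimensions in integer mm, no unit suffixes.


translate([363, 499, 0]) cube([35, 265, 1272]);
translate([1056, 499, 0]) cube([35, 265, 1272]);
translate([398, 499, 0]) cube([658, 265, 23]);
translate([398, 499, 394]) cube([658, 265, 23]);
translate([398, 499, 788]) cube([658, 265, 23]);
translate([398, 499, 1182]) cube([658, 265, 23]);


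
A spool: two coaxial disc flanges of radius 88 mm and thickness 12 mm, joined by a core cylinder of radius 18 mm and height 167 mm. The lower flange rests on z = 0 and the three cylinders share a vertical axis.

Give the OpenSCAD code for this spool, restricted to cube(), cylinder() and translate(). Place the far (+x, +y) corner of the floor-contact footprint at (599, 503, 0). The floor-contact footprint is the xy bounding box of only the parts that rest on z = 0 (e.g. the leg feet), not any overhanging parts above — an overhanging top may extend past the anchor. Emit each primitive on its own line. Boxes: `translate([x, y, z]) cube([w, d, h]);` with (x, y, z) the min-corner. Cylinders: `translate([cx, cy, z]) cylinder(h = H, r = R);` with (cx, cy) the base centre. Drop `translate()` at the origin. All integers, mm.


translate([511, 415, 0]) cylinder(h = 12, r = 88);
translate([511, 415, 12]) cylinder(h = 167, r = 18);
translate([511, 415, 179]) cylinder(h = 12, r = 88);


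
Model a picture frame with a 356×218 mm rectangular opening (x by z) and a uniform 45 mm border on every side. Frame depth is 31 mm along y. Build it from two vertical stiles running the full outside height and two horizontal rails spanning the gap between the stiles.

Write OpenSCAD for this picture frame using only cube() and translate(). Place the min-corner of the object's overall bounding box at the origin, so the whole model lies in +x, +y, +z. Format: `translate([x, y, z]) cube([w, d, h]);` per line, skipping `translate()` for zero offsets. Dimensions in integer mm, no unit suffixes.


cube([45, 31, 308]);
translate([401, 0, 0]) cube([45, 31, 308]);
translate([45, 0, 0]) cube([356, 31, 45]);
translate([45, 0, 263]) cube([356, 31, 45]);


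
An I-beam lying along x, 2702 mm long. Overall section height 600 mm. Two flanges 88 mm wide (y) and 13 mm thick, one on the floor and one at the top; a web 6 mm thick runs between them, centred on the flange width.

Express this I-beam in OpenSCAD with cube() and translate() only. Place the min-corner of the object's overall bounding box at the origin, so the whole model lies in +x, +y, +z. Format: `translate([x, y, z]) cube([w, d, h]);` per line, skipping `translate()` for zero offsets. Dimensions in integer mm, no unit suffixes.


cube([2702, 88, 13]);
translate([0, 41, 13]) cube([2702, 6, 574]);
translate([0, 0, 587]) cube([2702, 88, 13]);


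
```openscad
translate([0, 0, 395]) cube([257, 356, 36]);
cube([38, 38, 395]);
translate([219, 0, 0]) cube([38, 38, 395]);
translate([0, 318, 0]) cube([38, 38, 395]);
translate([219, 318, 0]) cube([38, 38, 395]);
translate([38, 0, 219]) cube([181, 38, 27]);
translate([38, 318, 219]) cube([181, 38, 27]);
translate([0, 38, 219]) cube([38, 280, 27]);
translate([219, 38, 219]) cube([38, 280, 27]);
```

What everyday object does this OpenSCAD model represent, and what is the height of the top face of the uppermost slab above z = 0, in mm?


A stool. The seat height is 431 mm.

A 257×356×36 slab at z = 395 on four corner posts — a stool. The seat top is 395 + 36 = 431 mm.


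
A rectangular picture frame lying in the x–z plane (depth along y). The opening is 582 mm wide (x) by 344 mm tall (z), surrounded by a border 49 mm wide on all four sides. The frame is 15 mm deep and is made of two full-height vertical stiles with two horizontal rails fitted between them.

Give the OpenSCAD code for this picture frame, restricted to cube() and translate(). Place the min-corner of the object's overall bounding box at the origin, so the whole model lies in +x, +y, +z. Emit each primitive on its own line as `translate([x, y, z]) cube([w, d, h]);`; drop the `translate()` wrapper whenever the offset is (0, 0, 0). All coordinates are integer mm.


cube([49, 15, 442]);
translate([631, 0, 0]) cube([49, 15, 442]);
translate([49, 0, 0]) cube([582, 15, 49]);
translate([49, 0, 393]) cube([582, 15, 49]);


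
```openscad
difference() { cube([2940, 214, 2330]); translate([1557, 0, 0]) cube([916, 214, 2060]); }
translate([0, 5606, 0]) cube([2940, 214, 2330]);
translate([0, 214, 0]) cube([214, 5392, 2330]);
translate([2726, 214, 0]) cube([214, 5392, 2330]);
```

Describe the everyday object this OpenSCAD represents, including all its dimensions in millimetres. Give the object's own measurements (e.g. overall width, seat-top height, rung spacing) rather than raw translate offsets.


A single room: four walls, each 2330 mm tall and 214 mm thick, enclosing an outside footprint 2940×5820 mm (x × y), no floor or roof. The front and back walls (−y and +y sides) run the full x-width; the side walls fit between their inner faces. A door opening 916 mm wide and 2060 mm tall is cut through the front wall from the floor up, its −x edge 1557 mm from the wall's −x end.


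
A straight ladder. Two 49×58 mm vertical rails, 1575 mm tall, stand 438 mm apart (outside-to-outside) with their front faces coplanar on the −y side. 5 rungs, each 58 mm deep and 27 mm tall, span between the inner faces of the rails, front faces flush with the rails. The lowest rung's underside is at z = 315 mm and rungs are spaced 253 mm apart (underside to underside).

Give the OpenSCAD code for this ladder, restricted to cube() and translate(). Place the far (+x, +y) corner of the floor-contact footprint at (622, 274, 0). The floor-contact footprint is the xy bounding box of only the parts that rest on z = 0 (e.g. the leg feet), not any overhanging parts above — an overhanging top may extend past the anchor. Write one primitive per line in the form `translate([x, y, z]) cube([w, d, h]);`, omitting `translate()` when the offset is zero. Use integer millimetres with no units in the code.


// rung span = 438 - 2*49 = 340
// rung[k] z = 315 + k*253
translate([184, 216, 0]) cube([49, 58, 1575]);
translate([573, 216, 0]) cube([49, 58, 1575]);
translate([233, 216, 315]) cube([340, 58, 27]);
translate([233, 216, 568]) cube([340, 58, 27]);
translate([233, 216, 821]) cube([340, 58, 27]);
translate([233, 216, 1074]) cube([340, 58, 27]);
translate([233, 216, 1327]) cube([340, 58, 27]);


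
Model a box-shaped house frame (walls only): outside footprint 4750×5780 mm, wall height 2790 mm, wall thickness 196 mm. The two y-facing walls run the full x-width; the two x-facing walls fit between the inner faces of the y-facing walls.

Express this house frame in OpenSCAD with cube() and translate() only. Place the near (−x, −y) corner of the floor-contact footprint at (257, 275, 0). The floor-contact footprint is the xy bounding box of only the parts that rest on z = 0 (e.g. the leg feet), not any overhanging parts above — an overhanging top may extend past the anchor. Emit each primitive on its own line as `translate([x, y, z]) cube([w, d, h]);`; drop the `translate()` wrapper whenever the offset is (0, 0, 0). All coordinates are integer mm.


translate([257, 275, 0]) cube([4750, 196, 2790]);
translate([257, 5859, 0]) cube([4750, 196, 2790]);
translate([257, 471, 0]) cube([196, 5388, 2790]);
translate([4811, 471, 0]) cube([196, 5388, 2790]);


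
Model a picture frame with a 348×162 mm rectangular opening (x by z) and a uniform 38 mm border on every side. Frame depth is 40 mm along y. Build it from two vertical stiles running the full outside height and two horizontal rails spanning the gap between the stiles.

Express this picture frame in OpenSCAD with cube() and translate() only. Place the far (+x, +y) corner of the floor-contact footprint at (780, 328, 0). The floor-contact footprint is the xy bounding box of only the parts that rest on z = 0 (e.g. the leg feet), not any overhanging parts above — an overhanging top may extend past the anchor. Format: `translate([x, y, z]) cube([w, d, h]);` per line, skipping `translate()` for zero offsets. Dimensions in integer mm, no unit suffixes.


translate([356, 288, 0]) cube([38, 40, 238]);
translate([742, 288, 0]) cube([38, 40, 238]);
translate([394, 288, 0]) cube([348, 40, 38]);
translate([394, 288, 200]) cube([348, 40, 38]);


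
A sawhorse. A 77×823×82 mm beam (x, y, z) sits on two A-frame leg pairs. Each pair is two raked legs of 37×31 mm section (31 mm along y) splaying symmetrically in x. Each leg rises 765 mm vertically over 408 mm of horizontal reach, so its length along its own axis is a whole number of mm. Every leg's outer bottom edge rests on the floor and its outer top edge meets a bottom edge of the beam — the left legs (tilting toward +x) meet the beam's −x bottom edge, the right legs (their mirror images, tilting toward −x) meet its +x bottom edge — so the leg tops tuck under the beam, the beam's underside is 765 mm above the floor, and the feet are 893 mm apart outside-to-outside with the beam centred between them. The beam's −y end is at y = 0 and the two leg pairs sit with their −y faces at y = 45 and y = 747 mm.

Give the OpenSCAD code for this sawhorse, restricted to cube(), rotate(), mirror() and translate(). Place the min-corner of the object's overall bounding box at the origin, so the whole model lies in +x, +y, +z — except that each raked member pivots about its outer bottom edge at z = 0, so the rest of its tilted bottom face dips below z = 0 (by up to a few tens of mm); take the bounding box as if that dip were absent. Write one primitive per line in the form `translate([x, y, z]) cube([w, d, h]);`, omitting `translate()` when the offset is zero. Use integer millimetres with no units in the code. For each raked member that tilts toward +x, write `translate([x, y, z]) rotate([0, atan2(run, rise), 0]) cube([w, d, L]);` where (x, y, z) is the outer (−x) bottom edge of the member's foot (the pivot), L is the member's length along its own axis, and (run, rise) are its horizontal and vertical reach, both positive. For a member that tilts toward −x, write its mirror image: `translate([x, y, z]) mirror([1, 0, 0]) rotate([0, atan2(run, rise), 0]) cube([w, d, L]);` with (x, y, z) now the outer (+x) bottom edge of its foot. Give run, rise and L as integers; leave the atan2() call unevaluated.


// leg length = √(408² + 765²) = 867
// right-leg outer foot x = 2·408 + 77 = 893
// beam min-corner = (408, 0, 765)
translate([408, 0, 765]) cube([77, 823, 82]);
translate([0, 45, 0]) rotate([0, atan2(408, 765), 0]) cube([37, 31, 867]);
translate([893, 45, 0]) mirror([1, 0, 0]) rotate([0, atan2(408, 765), 0]) cube([37, 31, 867]);
translate([0, 747, 0]) rotate([0, atan2(408, 765), 0]) cube([37, 31, 867]);
translate([893, 747, 0]) mirror([1, 0, 0]) rotate([0, atan2(408, 765), 0]) cube([37, 31, 867]);


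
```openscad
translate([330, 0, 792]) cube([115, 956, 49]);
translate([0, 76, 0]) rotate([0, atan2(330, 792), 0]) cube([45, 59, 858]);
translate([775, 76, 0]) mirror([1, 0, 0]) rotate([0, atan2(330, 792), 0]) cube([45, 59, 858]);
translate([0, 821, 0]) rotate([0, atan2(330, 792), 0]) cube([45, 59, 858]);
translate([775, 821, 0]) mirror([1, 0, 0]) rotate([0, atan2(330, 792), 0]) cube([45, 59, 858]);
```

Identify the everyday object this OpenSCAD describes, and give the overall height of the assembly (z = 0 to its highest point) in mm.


A sawhorse. The overall height is 841 mm.

A beam across two mirrored pairs of raked legs — a sawhorse. The beam's underside is at z = 792 (matching the legs' vertical rise in atan2(330, 792)) and the beam is 49 mm tall, so its top is at 792 + 49 = 841 mm. The raked legs top out at the beam's underside, so that is the highest point.


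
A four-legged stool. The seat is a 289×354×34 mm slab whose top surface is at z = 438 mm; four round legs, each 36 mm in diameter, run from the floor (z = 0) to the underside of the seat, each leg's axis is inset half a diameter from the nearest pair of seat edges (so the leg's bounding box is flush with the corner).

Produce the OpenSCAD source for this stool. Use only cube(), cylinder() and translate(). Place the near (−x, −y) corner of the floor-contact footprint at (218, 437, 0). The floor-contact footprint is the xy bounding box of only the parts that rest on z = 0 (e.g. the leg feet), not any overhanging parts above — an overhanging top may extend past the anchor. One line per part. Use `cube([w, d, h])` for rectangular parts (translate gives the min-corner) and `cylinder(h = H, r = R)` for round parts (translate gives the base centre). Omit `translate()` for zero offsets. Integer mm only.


translate([218, 437, 404]) cube([289, 354, 34]);
translate([236, 455, 0]) cylinder(h = 404, r = 18);
translate([489, 455, 0]) cylinder(h = 404, r = 18);
translate([236, 773, 0]) cylinder(h = 404, r = 18);
translate([489, 773, 0]) cylinder(h = 404, r = 18);


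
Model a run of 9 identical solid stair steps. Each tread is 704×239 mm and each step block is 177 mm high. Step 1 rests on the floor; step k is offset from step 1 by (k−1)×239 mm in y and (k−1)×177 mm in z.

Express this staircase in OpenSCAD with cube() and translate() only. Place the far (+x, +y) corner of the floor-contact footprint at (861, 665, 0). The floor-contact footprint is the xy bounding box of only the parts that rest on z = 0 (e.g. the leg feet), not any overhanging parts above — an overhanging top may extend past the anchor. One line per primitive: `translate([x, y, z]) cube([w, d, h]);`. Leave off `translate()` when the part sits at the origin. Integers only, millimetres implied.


translate([157, 426, 0]) cube([704, 239, 177]);
translate([157, 665, 177]) cube([704, 239, 177]);
translate([157, 904, 354]) cube([704, 239, 177]);
translate([157, 1143, 531]) cube([704, 239, 177]);
translate([157, 1382, 708]) cube([704, 239, 177]);
translate([157, 1621, 885]) cube([704, 239, 177]);
translate([157, 1860, 1062]) cube([704, 239, 177]);
translate([157, 2099, 1239]) cube([704, 239, 177]);
translate([157, 2338, 1416]) cube([704, 239, 177]);


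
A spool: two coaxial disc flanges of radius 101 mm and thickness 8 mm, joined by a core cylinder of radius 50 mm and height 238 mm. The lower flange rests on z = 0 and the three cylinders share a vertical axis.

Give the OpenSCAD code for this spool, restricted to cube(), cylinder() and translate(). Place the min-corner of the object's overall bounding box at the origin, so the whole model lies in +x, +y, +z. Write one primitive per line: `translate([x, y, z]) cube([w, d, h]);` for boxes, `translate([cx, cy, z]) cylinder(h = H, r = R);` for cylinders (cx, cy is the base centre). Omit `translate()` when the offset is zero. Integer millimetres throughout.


translate([101, 101, 0]) cylinder(h = 8, r = 101);
translate([101, 101, 8]) cylinder(h = 238, r = 50);
translate([101, 101, 246]) cylinder(h = 8, r = 101);


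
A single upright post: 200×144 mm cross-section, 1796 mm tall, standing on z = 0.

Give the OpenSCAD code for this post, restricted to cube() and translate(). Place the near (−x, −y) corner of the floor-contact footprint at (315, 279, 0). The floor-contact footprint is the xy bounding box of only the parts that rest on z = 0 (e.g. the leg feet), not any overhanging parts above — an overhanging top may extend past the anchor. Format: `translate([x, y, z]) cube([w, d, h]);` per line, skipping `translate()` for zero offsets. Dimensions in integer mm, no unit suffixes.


translate([315, 279, 0]) cube([200, 144, 1796]);


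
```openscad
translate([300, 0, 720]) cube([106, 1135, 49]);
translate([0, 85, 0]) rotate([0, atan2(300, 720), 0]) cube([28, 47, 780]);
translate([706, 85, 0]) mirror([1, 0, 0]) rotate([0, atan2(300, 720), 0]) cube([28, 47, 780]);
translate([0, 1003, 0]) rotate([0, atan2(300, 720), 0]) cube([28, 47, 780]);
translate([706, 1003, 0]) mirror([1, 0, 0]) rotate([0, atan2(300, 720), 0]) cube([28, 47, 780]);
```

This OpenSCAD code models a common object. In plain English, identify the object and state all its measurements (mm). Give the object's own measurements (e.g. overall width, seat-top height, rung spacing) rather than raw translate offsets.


A sawhorse. A 106×1135×49 mm beam (x, y, z) sits on two A-frame leg pairs. Each pair is two raked legs of 28×47 mm section (47 mm along y) splaying symmetrically in x. Each leg rises 720 mm vertically over 300 mm of horizontal reach and is 780 mm long along its own axis. Every leg's outer bottom edge rests on the floor and its outer top edge meets a bottom edge of the beam — the left legs (tilting toward +x) meet the beam's −x bottom edge, the right legs (their mirror images, tilting toward −x) meet its +x bottom edge — so the leg tops tuck under the beam, the beam's underside is 720 mm above the floor, and the feet are 706 mm apart outside-to-outside with the beam centred between them. The two leg pairs are set in 85 mm from either end of the beam.
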